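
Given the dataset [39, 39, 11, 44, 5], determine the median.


First, sort the list: [5, 11, 39, 39, 44]
The list has 5 elements (odd count).
The middle index is 2 (0-based), and the element there is 39.
Final answer: 39


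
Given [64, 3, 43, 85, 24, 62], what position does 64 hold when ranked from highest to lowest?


Sort descending: [85, 64, 62, 43, 24, 3]
Find 64 in the sorted list.
64 is at position 2.
Final answer: 2


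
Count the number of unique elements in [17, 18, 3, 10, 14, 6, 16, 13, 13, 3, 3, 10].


List all unique values:
Distinct values: [3, 6, 10, 13, 14, 16, 17, 18]
Count = 8
Final answer: 8


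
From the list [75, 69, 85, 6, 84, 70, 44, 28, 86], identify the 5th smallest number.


Sort ascending: [6, 28, 44, 69, 70, 75, 84, 85, 86]
The 5th element (1-indexed) is at index 4.
Value = 70
Final answer: 70


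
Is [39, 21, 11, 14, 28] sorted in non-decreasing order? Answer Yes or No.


Check consecutive pairs:
  39 <= 21? False
  21 <= 11? False
  11 <= 14? True
  14 <= 28? True
2 consecutive pair(s) are out of order, so the list is not sorted.
Final answer: No


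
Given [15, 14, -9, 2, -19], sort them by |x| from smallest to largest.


Compute absolute values:
  |15| = 15
  |14| = 14
  |-9| = 9
  |2| = 2
  |-19| = 19
Absolute values in increasing order: 2 < 9 < 14 < 15 < 19
Listing the original numbers in that order gives the answer.
Final answer: [2, -9, 14, 15, -19]


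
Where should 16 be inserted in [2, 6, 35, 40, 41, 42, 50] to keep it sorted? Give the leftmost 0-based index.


List is sorted: [2, 6, 35, 40, 41, 42, 50]
We need the leftmost position where 16 can be inserted, i.e. the first index whose element is >= 16 (or the end of the list if none is).
Binary search with low=0, high=7 (0-based indices):
  low=0, high=7, mid=3: a[3]=40 >= 16, so high = 3
  low=0, high=3, mid=1: a[1]=6 < 16, so low = 2
  low=2, high=3, mid=2: a[2]=35 >= 16, so high = 2
Now low = high = 2, so the insertion index is 2.
Final answer: 2


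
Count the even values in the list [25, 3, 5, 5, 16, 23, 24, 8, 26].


Check each element:
  25 is odd
  3 is odd
  5 is odd
  5 is odd
  16 is even
  23 is odd
  24 is even
  8 is even
  26 is even
Evens: [16, 24, 8, 26]
Count of evens = 4
Final answer: 4


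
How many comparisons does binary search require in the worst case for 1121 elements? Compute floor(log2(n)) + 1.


Binary search halves the search space each step.
Maximum comparisons = floor(log2(1121)) + 1
log2(1121) = 10.1306
floor(log2(1121)) = 10, so 10 + 1 = 11
Final answer: 11


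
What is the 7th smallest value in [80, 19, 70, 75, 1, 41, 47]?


Sort ascending: [1, 19, 41, 47, 70, 75, 80]
The 7th element (1-indexed) is at index 6.
Value = 80
Final answer: 80


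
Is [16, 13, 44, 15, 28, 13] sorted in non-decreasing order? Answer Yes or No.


Check consecutive pairs:
  16 <= 13? False
  13 <= 44? True
  44 <= 15? False
  15 <= 28? True
  28 <= 13? False
3 consecutive pair(s) are out of order, so the list is not sorted.
Final answer: No


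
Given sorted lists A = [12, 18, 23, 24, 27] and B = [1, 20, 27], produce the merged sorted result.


List A: [12, 18, 23, 24, 27]
List B: [1, 20, 27]
Repeatedly compare the front elements and take the smaller:
  12 vs 1 -> take 1
  12 vs 20 -> take 12
  18 vs 20 -> take 18
  23 vs 20 -> take 20
  23 vs 27 -> take 23
  24 vs 27 -> take 24
  27 vs 27 -> take 27
  A is exhausted; append the rest of B: [27]
Final answer: [1, 12, 18, 20, 23, 24, 27, 27]


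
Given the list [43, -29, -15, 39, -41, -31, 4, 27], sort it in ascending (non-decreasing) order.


Original list: [43, -29, -15, 39, -41, -31, 4, 27]
Repeatedly take the smallest remaining element:
  Remaining [43, -29, -15, 39, -41, -31, 4, 27] -> smallest is -41
  Remaining [43, -29, -15, 39, -31, 4, 27] -> smallest is -31
  Remaining [43, -29, -15, 39, 4, 27] -> smallest is -29
  Remaining [43, -15, 39, 4, 27] -> smallest is -15
  Remaining [43, 39, 4, 27] -> smallest is 4
  Remaining [43, 39, 27] -> smallest is 27
  Remaining [43, 39] -> smallest is 39
  Remaining [43] -> smallest is 43
Collecting the picks in order gives the sorted list.
Final answer: [-41, -31, -29, -15, 4, 27, 39, 43]


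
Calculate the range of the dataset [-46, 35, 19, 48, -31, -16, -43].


Maximum value: 48
Minimum value: -46
Range = 48 - (-46) = 94
Final answer: 94


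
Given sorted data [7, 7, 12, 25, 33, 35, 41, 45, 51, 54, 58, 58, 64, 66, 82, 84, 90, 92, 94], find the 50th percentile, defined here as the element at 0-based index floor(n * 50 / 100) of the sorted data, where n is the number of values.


The dataset has n = 19 elements.
Index = floor(19 * 50 / 100) = floor(950 / 100) = floor(9.5) = 9
Counting from index 0 in the sorted data, the element at index 9 is 54.
Final answer: 54


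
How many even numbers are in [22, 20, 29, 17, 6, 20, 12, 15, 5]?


Check each element:
  22 is even
  20 is even
  29 is odd
  17 is odd
  6 is even
  20 is even
  12 is even
  15 is odd
  5 is odd
Evens: [22, 20, 6, 20, 12]
Count of evens = 5
Final answer: 5


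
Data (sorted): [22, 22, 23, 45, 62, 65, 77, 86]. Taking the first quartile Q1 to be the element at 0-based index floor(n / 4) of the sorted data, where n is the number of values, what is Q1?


The list has n = 8 elements.
Q1 index = floor(8 / 4) = floor(2) = 2
Counting from index 0 in the sorted data, the element at index 2 is 23.
Final answer: 23


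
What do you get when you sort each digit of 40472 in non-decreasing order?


The number 40472 has digits: 4, 0, 4, 7, 2
Sorted: 0, 2, 4, 4, 7
Joining the sorted digits gives the result.
Final answer: 02447


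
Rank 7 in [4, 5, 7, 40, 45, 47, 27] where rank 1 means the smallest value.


Sort ascending: [4, 5, 7, 27, 40, 45, 47]
Find 7 in the sorted list.
7 is at position 3 (1-indexed).
Final answer: 3


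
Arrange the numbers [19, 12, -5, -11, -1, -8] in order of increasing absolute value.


Compute absolute values:
  |19| = 19
  |12| = 12
  |-5| = 5
  |-11| = 11
  |-1| = 1
  |-8| = 8
Absolute values in increasing order: 1 < 5 < 8 < 11 < 12 < 19
Listing the original numbers in that order gives the answer.
Final answer: [-1, -5, -8, -11, 12, 19]


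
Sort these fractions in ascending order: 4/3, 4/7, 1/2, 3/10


Convert to decimal for comparison:
  4/3 = 1.3333
  4/7 = 0.5714
  1/2 = 0.5
  3/10 = 0.3
Decimals in increasing order: 0.3 < 0.5 < 0.5714 < 1.3333
Writing each back as its fraction gives the sorted order.
Final answer: 3/10, 1/2, 4/7, 4/3


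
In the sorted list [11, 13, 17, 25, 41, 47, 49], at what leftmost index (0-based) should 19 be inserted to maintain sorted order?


List is sorted: [11, 13, 17, 25, 41, 47, 49]
We need the leftmost position where 19 can be inserted, i.e. the first index whose element is >= 19 (or the end of the list if none is).
Binary search with low=0, high=7 (0-based indices):
  low=0, high=7, mid=3: a[3]=25 >= 19, so high = 3
  low=0, high=3, mid=1: a[1]=13 < 19, so low = 2
  low=2, high=3, mid=2: a[2]=17 < 19, so low = 3
Now low = high = 3, so the insertion index is 3.
Final answer: 3


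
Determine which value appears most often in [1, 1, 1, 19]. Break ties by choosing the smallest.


Count the frequency of each value:
  1 appears 3 time(s)
  19 appears 1 time(s)
Maximum frequency is 3.
Only 1 reaches that frequency, so it is the mode.
Final answer: 1


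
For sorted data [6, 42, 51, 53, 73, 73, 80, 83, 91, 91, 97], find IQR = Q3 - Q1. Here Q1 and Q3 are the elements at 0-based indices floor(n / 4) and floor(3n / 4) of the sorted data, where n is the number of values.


The data has n = 11 elements.
Q1 index = floor(11 / 4) = floor(2.75) = 2; Q3 index = floor(3 * 11 / 4) = floor(8.25) = 8
Q1 = element at index 2 = 51
Q3 = element at index 8 = 91
IQR = 91 - 51 = 40
Final answer: 40


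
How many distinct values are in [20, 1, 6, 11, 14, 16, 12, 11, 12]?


List all unique values:
Distinct values: [1, 6, 11, 12, 14, 16, 20]
Count = 7
Final answer: 7


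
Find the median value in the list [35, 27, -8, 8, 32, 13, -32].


First, sort the list: [-32, -8, 8, 13, 27, 32, 35]
The list has 7 elements (odd count).
The middle index is 3 (0-based), and the element there is 13.
Final answer: 13


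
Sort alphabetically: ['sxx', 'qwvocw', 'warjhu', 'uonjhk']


Compare strings character by character (the first differing letter decides):
  'qwvocw' < 'sxx' since 'q' < 's' at position 1
  'sxx' < 'uonjhk' since 's' < 'u' at position 1
  'uonjhk' < 'warjhu' since 'u' < 'w' at position 1
Chaining these comparisons gives the alphabetical order.
Final answer: ['qwvocw', 'sxx', 'uonjhk', 'warjhu']


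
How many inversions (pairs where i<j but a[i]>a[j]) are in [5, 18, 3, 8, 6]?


For each element, count the later elements that are smaller than it:
  5 (index 0): smaller elements after it = [3] -> 1
  18 (index 1): smaller elements after it = [3, 8, 6] -> 3
  3 (index 2): smaller elements after it = [] -> 0
  8 (index 3): smaller elements after it = [6] -> 1
Total inversions = 1 + 3 + 0 + 1 = 5
Final answer: 5


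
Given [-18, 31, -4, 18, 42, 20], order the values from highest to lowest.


Original list: [-18, 31, -4, 18, 42, 20]
Repeatedly take the largest remaining element:
  Remaining [-18, 31, -4, 18, 42, 20] -> largest is 42
  Remaining [-18, 31, -4, 18, 20] -> largest is 31
  Remaining [-18, -4, 18, 20] -> largest is 20
  Remaining [-18, -4, 18] -> largest is 18
  Remaining [-18, -4] -> largest is -4
  Remaining [-18] -> largest is -18
Collecting the picks in order gives the descending list.
Final answer: [42, 31, 20, 18, -4, -18]


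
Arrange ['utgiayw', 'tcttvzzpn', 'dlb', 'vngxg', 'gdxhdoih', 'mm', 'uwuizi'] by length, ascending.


Compute lengths:
  'utgiayw' has length 7
  'tcttvzzpn' has length 9
  'dlb' has length 3
  'vngxg' has length 5
  'gdxhdoih' has length 8
  'mm' has length 2
  'uwuizi' has length 6
Lengths in increasing order: 2 < 3 < 5 < 6 < 7 < 8 < 9
Listing the words in that order gives the answer.
Final answer: ['mm', 'dlb', 'vngxg', 'uwuizi', 'utgiayw', 'gdxhdoih', 'tcttvzzpn']


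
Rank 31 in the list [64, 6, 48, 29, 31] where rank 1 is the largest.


Sort descending: [64, 48, 31, 29, 6]
Find 31 in the sorted list.
31 is at position 3.
Final answer: 3


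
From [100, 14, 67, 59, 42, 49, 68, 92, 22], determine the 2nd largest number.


Sort descending: [100, 92, 68, 67, 59, 49, 42, 22, 14]
The 2nd element (1-indexed) is at index 1.
Value = 92
Final answer: 92


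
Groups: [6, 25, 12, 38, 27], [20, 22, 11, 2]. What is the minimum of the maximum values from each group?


Find max of each group:
  Group 1: [6, 25, 12, 38, 27] -> max = 38
  Group 2: [20, 22, 11, 2] -> max = 22
Maxes: [38, 22]
Minimum of maxes = 22
Final answer: 22


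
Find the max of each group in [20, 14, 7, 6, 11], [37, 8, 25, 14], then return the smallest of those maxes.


Find max of each group:
  Group 1: [20, 14, 7, 6, 11] -> max = 20
  Group 2: [37, 8, 25, 14] -> max = 37
Maxes: [20, 37]
Minimum of maxes = 20
Final answer: 20


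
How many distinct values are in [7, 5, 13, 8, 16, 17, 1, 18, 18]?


List all unique values:
Distinct values: [1, 5, 7, 8, 13, 16, 17, 18]
Count = 8
Final answer: 8


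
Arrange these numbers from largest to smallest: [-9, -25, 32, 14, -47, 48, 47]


Original list: [-9, -25, 32, 14, -47, 48, 47]
Repeatedly take the largest remaining element:
  Remaining [-9, -25, 32, 14, -47, 48, 47] -> largest is 48
  Remaining [-9, -25, 32, 14, -47, 47] -> largest is 47
  Remaining [-9, -25, 32, 14, -47] -> largest is 32
  Remaining [-9, -25, 14, -47] -> largest is 14
  Remaining [-9, -25, -47] -> largest is -9
  Remaining [-25, -47] -> largest is -25
  Remaining [-47] -> largest is -47
Collecting the picks in order gives the descending list.
Final answer: [48, 47, 32, 14, -9, -25, -47]


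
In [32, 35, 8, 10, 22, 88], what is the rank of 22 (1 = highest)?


Sort descending: [88, 35, 32, 22, 10, 8]
Find 22 in the sorted list.
22 is at position 4.
Final answer: 4


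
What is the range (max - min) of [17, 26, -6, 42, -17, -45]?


Maximum value: 42
Minimum value: -45
Range = 42 - (-45) = 87
Final answer: 87


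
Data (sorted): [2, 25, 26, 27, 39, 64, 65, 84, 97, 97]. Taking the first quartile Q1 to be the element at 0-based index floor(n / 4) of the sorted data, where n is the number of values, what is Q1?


The list has n = 10 elements.
Q1 index = floor(10 / 4) = floor(2.5) = 2
Counting from index 0 in the sorted data, the element at index 2 is 26.
Final answer: 26


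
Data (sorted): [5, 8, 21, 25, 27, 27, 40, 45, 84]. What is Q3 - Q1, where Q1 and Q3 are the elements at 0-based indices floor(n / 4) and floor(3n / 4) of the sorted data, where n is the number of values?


The data has n = 9 elements.
Q1 index = floor(9 / 4) = floor(2.25) = 2; Q3 index = floor(3 * 9 / 4) = floor(6.75) = 6
Q1 = element at index 2 = 21
Q3 = element at index 6 = 40
IQR = 40 - 21 = 19
Final answer: 19


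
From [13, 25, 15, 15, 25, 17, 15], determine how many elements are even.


Check each element:
  13 is odd
  25 is odd
  15 is odd
  15 is odd
  25 is odd
  17 is odd
  15 is odd
Evens: []
Count of evens = 0
Final answer: 0


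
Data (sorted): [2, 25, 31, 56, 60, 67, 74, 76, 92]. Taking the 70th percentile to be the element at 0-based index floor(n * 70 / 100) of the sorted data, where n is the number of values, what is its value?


The dataset has n = 9 elements.
Index = floor(9 * 70 / 100) = floor(630 / 100) = floor(6.3) = 6
Counting from index 0 in the sorted data, the element at index 6 is 74.
Final answer: 74


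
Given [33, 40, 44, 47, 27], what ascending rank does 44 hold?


Sort ascending: [27, 33, 40, 44, 47]
Find 44 in the sorted list.
44 is at position 4 (1-indexed).
Final answer: 4


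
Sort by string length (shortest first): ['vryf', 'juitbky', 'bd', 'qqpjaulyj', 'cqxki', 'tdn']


Compute lengths:
  'vryf' has length 4
  'juitbky' has length 7
  'bd' has length 2
  'qqpjaulyj' has length 9
  'cqxki' has length 5
  'tdn' has length 3
Lengths in increasing order: 2 < 3 < 4 < 5 < 7 < 9
Listing the words in that order gives the answer.
Final answer: ['bd', 'tdn', 'vryf', 'cqxki', 'juitbky', 'qqpjaulyj']


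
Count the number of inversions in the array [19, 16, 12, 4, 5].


For each element, count the later elements that are smaller than it:
  19 (index 0): smaller elements after it = [16, 12, 4, 5] -> 4
  16 (index 1): smaller elements after it = [12, 4, 5] -> 3
  12 (index 2): smaller elements after it = [4, 5] -> 2
  4 (index 3): smaller elements after it = [] -> 0
Total inversions = 4 + 3 + 2 + 0 = 9
Final answer: 9


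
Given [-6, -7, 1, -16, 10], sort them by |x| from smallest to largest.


Compute absolute values:
  |-6| = 6
  |-7| = 7
  |1| = 1
  |-16| = 16
  |10| = 10
Absolute values in increasing order: 1 < 6 < 7 < 10 < 16
Listing the original numbers in that order gives the answer.
Final answer: [1, -6, -7, 10, -16]


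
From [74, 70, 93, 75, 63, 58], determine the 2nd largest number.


Sort descending: [93, 75, 74, 70, 63, 58]
The 2nd element (1-indexed) is at index 1.
Value = 75
Final answer: 75


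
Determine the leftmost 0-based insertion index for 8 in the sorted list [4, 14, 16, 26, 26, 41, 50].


List is sorted: [4, 14, 16, 26, 26, 41, 50]
We need the leftmost position where 8 can be inserted, i.e. the first index whose element is >= 8 (or the end of the list if none is).
Binary search with low=0, high=7 (0-based indices):
  low=0, high=7, mid=3: a[3]=26 >= 8, so high = 3
  low=0, high=3, mid=1: a[1]=14 >= 8, so high = 1
  low=0, high=1, mid=0: a[0]=4 < 8, so low = 1
Now low = high = 1, so the insertion index is 1.
Final answer: 1


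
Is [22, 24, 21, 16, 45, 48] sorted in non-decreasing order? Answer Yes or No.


Check consecutive pairs:
  22 <= 24? True
  24 <= 21? False
  21 <= 16? False
  16 <= 45? True
  45 <= 48? True
2 consecutive pair(s) are out of order, so the list is not sorted.
Final answer: No


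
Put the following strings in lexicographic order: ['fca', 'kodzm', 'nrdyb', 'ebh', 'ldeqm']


Compare strings character by character (the first differing letter decides):
  'ebh' < 'fca' since 'e' < 'f' at position 1
  'fca' < 'kodzm' since 'f' < 'k' at position 1
  'kodzm' < 'ldeqm' since 'k' < 'l' at position 1
  'ldeqm' < 'nrdyb' since 'l' < 'n' at position 1
Chaining these comparisons gives the alphabetical order.
Final answer: ['ebh', 'fca', 'kodzm', 'ldeqm', 'nrdyb']


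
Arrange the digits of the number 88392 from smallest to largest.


The number 88392 has digits: 8, 8, 3, 9, 2
Sorted: 2, 3, 8, 8, 9
Joining the sorted digits gives the result.
Final answer: 23889


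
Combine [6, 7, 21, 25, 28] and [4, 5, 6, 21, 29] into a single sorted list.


List A: [6, 7, 21, 25, 28]
List B: [4, 5, 6, 21, 29]
Repeatedly compare the front elements and take the smaller:
  6 vs 4 -> take 4
  6 vs 5 -> take 5
  6 vs 6 -> take 6
  7 vs 6 -> take 6
  7 vs 21 -> take 7
  21 vs 21 -> take 21
  25 vs 21 -> take 21
  25 vs 29 -> take 25
  28 vs 29 -> take 28
  A is exhausted; append the rest of B: [29]
Final answer: [4, 5, 6, 6, 7, 21, 21, 25, 28, 29]


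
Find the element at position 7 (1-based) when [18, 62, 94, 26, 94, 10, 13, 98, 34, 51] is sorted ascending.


Sort ascending: [10, 13, 18, 26, 34, 51, 62, 94, 94, 98]
The 7th element (1-indexed) is at index 6.
Value = 62
Final answer: 62


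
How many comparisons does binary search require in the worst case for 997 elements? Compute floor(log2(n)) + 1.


Binary search halves the search space each step.
Maximum comparisons = floor(log2(997)) + 1
log2(997) = 9.9614
floor(log2(997)) = 9, so 9 + 1 = 10
Final answer: 10


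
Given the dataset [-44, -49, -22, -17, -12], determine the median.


First, sort the list: [-49, -44, -22, -17, -12]
The list has 5 elements (odd count).
The middle index is 2 (0-based), and the element there is -22.
Final answer: -22


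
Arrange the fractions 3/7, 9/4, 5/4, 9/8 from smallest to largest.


Convert to decimal for comparison:
  3/7 = 0.4286
  9/4 = 2.25
  5/4 = 1.25
  9/8 = 1.125
Decimals in increasing order: 0.4286 < 1.125 < 1.25 < 2.25
Writing each back as its fraction gives the sorted order.
Final answer: 3/7, 9/8, 5/4, 9/4


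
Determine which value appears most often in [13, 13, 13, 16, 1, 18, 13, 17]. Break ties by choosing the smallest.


Count the frequency of each value:
  1 appears 1 time(s)
  13 appears 4 time(s)
  16 appears 1 time(s)
  17 appears 1 time(s)
  18 appears 1 time(s)
Maximum frequency is 4.
Only 13 reaches that frequency, so it is the mode.
Final answer: 13


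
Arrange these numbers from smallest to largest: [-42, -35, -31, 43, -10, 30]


Original list: [-42, -35, -31, 43, -10, 30]
Repeatedly take the smallest remaining element:
  Remaining [-42, -35, -31, 43, -10, 30] -> smallest is -42
  Remaining [-35, -31, 43, -10, 30] -> smallest is -35
  Remaining [-31, 43, -10, 30] -> smallest is -31
  Remaining [43, -10, 30] -> smallest is -10
  Remaining [43, 30] -> smallest is 30
  Remaining [43] -> smallest is 43
Collecting the picks in order gives the sorted list.
Final answer: [-42, -35, -31, -10, 30, 43]


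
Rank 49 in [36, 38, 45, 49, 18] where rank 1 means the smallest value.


Sort ascending: [18, 36, 38, 45, 49]
Find 49 in the sorted list.
49 is at position 5 (1-indexed).
Final answer: 5


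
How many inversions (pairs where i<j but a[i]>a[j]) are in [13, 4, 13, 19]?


For each element, count the later elements that are smaller than it:
  13 (index 0): smaller elements after it = [4] -> 1
  4 (index 1): smaller elements after it = [] -> 0
  13 (index 2): smaller elements after it = [] -> 0
Total inversions = 1 + 0 + 0 = 1
Final answer: 1


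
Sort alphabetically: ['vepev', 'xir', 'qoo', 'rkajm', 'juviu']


Compare strings character by character (the first differing letter decides):
  'juviu' < 'qoo' since 'j' < 'q' at position 1
  'qoo' < 'rkajm' since 'q' < 'r' at position 1
  'rkajm' < 'vepev' since 'r' < 'v' at position 1
  'vepev' < 'xir' since 'v' < 'x' at position 1
Chaining these comparisons gives the alphabetical order.
Final answer: ['juviu', 'qoo', 'rkajm', 'vepev', 'xir']


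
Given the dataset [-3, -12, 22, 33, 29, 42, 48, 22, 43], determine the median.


First, sort the list: [-12, -3, 22, 22, 29, 33, 42, 43, 48]
The list has 9 elements (odd count).
The middle index is 4 (0-based), and the element there is 29.
Final answer: 29


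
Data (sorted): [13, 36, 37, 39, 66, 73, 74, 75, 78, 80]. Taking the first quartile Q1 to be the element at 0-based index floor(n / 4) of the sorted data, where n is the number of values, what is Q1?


The list has n = 10 elements.
Q1 index = floor(10 / 4) = floor(2.5) = 2
Counting from index 0 in the sorted data, the element at index 2 is 37.
Final answer: 37


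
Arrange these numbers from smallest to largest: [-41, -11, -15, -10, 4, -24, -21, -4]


Original list: [-41, -11, -15, -10, 4, -24, -21, -4]
Repeatedly take the smallest remaining element:
  Remaining [-41, -11, -15, -10, 4, -24, -21, -4] -> smallest is -41
  Remaining [-11, -15, -10, 4, -24, -21, -4] -> smallest is -24
  Remaining [-11, -15, -10, 4, -21, -4] -> smallest is -21
  Remaining [-11, -15, -10, 4, -4] -> smallest is -15
  Remaining [-11, -10, 4, -4] -> smallest is -11
  Remaining [-10, 4, -4] -> smallest is -10
  Remaining [4, -4] -> smallest is -4
  Remaining [4] -> smallest is 4
Collecting the picks in order gives the sorted list.
Final answer: [-41, -24, -21, -15, -11, -10, -4, 4]


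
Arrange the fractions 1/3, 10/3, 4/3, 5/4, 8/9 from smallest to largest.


Convert to decimal for comparison:
  1/3 = 0.3333
  10/3 = 3.3333
  4/3 = 1.3333
  5/4 = 1.25
  8/9 = 0.8889
Decimals in increasing order: 0.3333 < 0.8889 < 1.25 < 1.3333 < 3.3333
Writing each back as its fraction gives the sorted order.
Final answer: 1/3, 8/9, 5/4, 4/3, 10/3


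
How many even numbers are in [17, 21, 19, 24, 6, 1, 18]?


Check each element:
  17 is odd
  21 is odd
  19 is odd
  24 is even
  6 is even
  1 is odd
  18 is even
Evens: [24, 6, 18]
Count of evens = 3
Final answer: 3


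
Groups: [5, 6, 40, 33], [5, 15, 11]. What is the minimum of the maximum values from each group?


Find max of each group:
  Group 1: [5, 6, 40, 33] -> max = 40
  Group 2: [5, 15, 11] -> max = 15
Maxes: [40, 15]
Minimum of maxes = 15
Final answer: 15


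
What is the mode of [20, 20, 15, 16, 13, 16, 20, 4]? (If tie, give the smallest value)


Count the frequency of each value:
  4 appears 1 time(s)
  13 appears 1 time(s)
  15 appears 1 time(s)
  16 appears 2 time(s)
  20 appears 3 time(s)
Maximum frequency is 3.
Only 20 reaches that frequency, so it is the mode.
Final answer: 20


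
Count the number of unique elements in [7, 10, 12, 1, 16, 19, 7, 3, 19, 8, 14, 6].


List all unique values:
Distinct values: [1, 3, 6, 7, 8, 10, 12, 14, 16, 19]
Count = 10
Final answer: 10


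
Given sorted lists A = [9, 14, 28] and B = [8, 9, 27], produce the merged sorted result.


List A: [9, 14, 28]
List B: [8, 9, 27]
Repeatedly compare the front elements and take the smaller:
  9 vs 8 -> take 8
  9 vs 9 -> take 9
  14 vs 9 -> take 9
  14 vs 27 -> take 14
  28 vs 27 -> take 27
  B is exhausted; append the rest of A: [28]
Final answer: [8, 9, 9, 14, 27, 28]


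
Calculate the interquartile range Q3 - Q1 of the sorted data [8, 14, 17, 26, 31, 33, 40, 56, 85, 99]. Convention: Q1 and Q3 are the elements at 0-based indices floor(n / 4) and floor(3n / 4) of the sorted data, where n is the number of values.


The data has n = 10 elements.
Q1 index = floor(10 / 4) = floor(2.5) = 2; Q3 index = floor(3 * 10 / 4) = floor(7.5) = 7
Q1 = element at index 2 = 17
Q3 = element at index 7 = 56
IQR = 56 - 17 = 39
Final answer: 39


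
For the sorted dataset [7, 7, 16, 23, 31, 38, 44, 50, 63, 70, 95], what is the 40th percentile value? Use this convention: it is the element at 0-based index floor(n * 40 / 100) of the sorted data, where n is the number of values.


The dataset has n = 11 elements.
Index = floor(11 * 40 / 100) = floor(440 / 100) = floor(4.4) = 4
Counting from index 0 in the sorted data, the element at index 4 is 31.
Final answer: 31


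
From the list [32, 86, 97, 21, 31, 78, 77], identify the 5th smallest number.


Sort ascending: [21, 31, 32, 77, 78, 86, 97]
The 5th element (1-indexed) is at index 4.
Value = 78
Final answer: 78


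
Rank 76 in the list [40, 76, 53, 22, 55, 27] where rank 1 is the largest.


Sort descending: [76, 55, 53, 40, 27, 22]
Find 76 in the sorted list.
76 is at position 1.
Final answer: 1


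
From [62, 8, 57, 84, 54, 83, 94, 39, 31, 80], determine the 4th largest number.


Sort descending: [94, 84, 83, 80, 62, 57, 54, 39, 31, 8]
The 4th element (1-indexed) is at index 3.
Value = 80
Final answer: 80


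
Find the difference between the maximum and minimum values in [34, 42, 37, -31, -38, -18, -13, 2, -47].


Maximum value: 42
Minimum value: -47
Range = 42 - (-47) = 89
Final answer: 89


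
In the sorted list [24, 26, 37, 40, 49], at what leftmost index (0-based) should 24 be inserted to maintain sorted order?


List is sorted: [24, 26, 37, 40, 49]
We need the leftmost position where 24 can be inserted, i.e. the first index whose element is >= 24 (or the end of the list if none is).
Binary search with low=0, high=5 (0-based indices):
  low=0, high=5, mid=2: a[2]=37 >= 24, so high = 2
  low=0, high=2, mid=1: a[1]=26 >= 24, so high = 1
  low=0, high=1, mid=0: a[0]=24 >= 24, so high = 0
Now low = high = 0, so the insertion index is 0.
Final answer: 0


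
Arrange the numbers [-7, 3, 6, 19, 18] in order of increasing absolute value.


Compute absolute values:
  |-7| = 7
  |3| = 3
  |6| = 6
  |19| = 19
  |18| = 18
Absolute values in increasing order: 3 < 6 < 7 < 18 < 19
Listing the original numbers in that order gives the answer.
Final answer: [3, 6, -7, 18, 19]


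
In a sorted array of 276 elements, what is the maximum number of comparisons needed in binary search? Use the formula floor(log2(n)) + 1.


Binary search halves the search space each step.
Maximum comparisons = floor(log2(276)) + 1
log2(276) = 8.1085
floor(log2(276)) = 8, so 8 + 1 = 9
Final answer: 9


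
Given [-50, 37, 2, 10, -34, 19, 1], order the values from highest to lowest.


Original list: [-50, 37, 2, 10, -34, 19, 1]
Repeatedly take the largest remaining element:
  Remaining [-50, 37, 2, 10, -34, 19, 1] -> largest is 37
  Remaining [-50, 2, 10, -34, 19, 1] -> largest is 19
  Remaining [-50, 2, 10, -34, 1] -> largest is 10
  Remaining [-50, 2, -34, 1] -> largest is 2
  Remaining [-50, -34, 1] -> largest is 1
  Remaining [-50, -34] -> largest is -34
  Remaining [-50] -> largest is -50
Collecting the picks in order gives the descending list.
Final answer: [37, 19, 10, 2, 1, -34, -50]


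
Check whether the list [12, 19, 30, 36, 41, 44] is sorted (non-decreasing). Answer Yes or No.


Check consecutive pairs:
  12 <= 19? True
  19 <= 30? True
  30 <= 36? True
  36 <= 41? True
  41 <= 44? True
Every consecutive pair is in order, so the list is non-decreasing.
Final answer: Yes


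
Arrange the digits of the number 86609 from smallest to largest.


The number 86609 has digits: 8, 6, 6, 0, 9
Sorted: 0, 6, 6, 8, 9
Joining the sorted digits gives the result.
Final answer: 06689


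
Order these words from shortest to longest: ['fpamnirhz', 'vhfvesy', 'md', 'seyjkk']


Compute lengths:
  'fpamnirhz' has length 9
  'vhfvesy' has length 7
  'md' has length 2
  'seyjkk' has length 6
Lengths in increasing order: 2 < 6 < 7 < 9
Listing the words in that order gives the answer.
Final answer: ['md', 'seyjkk', 'vhfvesy', 'fpamnirhz']


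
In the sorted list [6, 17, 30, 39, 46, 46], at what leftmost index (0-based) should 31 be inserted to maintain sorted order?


List is sorted: [6, 17, 30, 39, 46, 46]
We need the leftmost position where 31 can be inserted, i.e. the first index whose element is >= 31 (or the end of the list if none is).
Binary search with low=0, high=6 (0-based indices):
  low=0, high=6, mid=3: a[3]=39 >= 31, so high = 3
  low=0, high=3, mid=1: a[1]=17 < 31, so low = 2
  low=2, high=3, mid=2: a[2]=30 < 31, so low = 3
Now low = high = 3, so the insertion index is 3.
Final answer: 3


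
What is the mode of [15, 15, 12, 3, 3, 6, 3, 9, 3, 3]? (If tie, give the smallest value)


Count the frequency of each value:
  3 appears 5 time(s)
  6 appears 1 time(s)
  9 appears 1 time(s)
  12 appears 1 time(s)
  15 appears 2 time(s)
Maximum frequency is 5.
Only 3 reaches that frequency, so it is the mode.
Final answer: 3


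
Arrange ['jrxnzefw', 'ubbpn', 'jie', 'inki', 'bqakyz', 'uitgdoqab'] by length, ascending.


Compute lengths:
  'jrxnzefw' has length 8
  'ubbpn' has length 5
  'jie' has length 3
  'inki' has length 4
  'bqakyz' has length 6
  'uitgdoqab' has length 9
Lengths in increasing order: 3 < 4 < 5 < 6 < 8 < 9
Listing the words in that order gives the answer.
Final answer: ['jie', 'inki', 'ubbpn', 'bqakyz', 'jrxnzefw', 'uitgdoqab']


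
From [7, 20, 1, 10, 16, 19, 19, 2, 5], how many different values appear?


List all unique values:
Distinct values: [1, 2, 5, 7, 10, 16, 19, 20]
Count = 8
Final answer: 8


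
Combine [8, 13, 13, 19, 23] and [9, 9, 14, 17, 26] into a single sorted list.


List A: [8, 13, 13, 19, 23]
List B: [9, 9, 14, 17, 26]
Repeatedly compare the front elements and take the smaller:
  8 vs 9 -> take 8
  13 vs 9 -> take 9
  13 vs 9 -> take 9
  13 vs 14 -> take 13
  13 vs 14 -> take 13
  19 vs 14 -> take 14
  19 vs 17 -> take 17
  19 vs 26 -> take 19
  23 vs 26 -> take 23
  A is exhausted; append the rest of B: [26]
Final answer: [8, 9, 9, 13, 13, 14, 17, 19, 23, 26]


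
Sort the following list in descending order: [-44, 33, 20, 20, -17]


Original list: [-44, 33, 20, 20, -17]
Repeatedly take the largest remaining element:
  Remaining [-44, 33, 20, 20, -17] -> largest is 33
  Remaining [-44, 20, 20, -17] -> largest is 20
  Remaining [-44, 20, -17] -> largest is 20
  Remaining [-44, -17] -> largest is -17
  Remaining [-44] -> largest is -44
Collecting the picks in order gives the descending list.
Final answer: [33, 20, 20, -17, -44]


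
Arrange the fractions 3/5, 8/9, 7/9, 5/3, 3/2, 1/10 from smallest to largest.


Convert to decimal for comparison:
  3/5 = 0.6
  8/9 = 0.8889
  7/9 = 0.7778
  5/3 = 1.6667
  3/2 = 1.5
  1/10 = 0.1
Decimals in increasing order: 0.1 < 0.6 < 0.7778 < 0.8889 < 1.5 < 1.6667
Writing each back as its fraction gives the sorted order.
Final answer: 1/10, 3/5, 7/9, 8/9, 3/2, 5/3


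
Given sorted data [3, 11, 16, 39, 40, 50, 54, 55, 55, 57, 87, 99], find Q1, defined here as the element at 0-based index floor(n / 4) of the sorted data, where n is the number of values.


The list has n = 12 elements.
Q1 index = floor(12 / 4) = floor(3) = 3
Counting from index 0 in the sorted data, the element at index 3 is 39.
Final answer: 39


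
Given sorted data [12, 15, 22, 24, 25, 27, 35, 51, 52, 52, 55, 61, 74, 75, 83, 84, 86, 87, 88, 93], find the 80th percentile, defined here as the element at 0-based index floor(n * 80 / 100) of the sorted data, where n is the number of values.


The dataset has n = 20 elements.
Index = floor(20 * 80 / 100) = floor(1600 / 100) = floor(16) = 16
Counting from index 0 in the sorted data, the element at index 16 is 86.
Final answer: 86


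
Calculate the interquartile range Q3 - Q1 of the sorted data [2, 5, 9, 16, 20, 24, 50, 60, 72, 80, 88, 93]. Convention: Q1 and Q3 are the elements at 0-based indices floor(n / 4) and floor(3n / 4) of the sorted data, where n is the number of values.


The data has n = 12 elements.
Q1 index = floor(12 / 4) = floor(3) = 3; Q3 index = floor(3 * 12 / 4) = floor(9) = 9
Q1 = element at index 3 = 16
Q3 = element at index 9 = 80
IQR = 80 - 16 = 64
Final answer: 64


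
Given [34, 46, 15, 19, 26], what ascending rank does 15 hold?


Sort ascending: [15, 19, 26, 34, 46]
Find 15 in the sorted list.
15 is at position 1 (1-indexed).
Final answer: 1


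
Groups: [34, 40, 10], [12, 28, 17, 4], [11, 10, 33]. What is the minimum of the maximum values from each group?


Find max of each group:
  Group 1: [34, 40, 10] -> max = 40
  Group 2: [12, 28, 17, 4] -> max = 28
  Group 3: [11, 10, 33] -> max = 33
Maxes: [40, 28, 33]
Minimum of maxes = 28
Final answer: 28


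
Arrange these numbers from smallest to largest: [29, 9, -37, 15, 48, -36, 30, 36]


Original list: [29, 9, -37, 15, 48, -36, 30, 36]
Repeatedly take the smallest remaining element:
  Remaining [29, 9, -37, 15, 48, -36, 30, 36] -> smallest is -37
  Remaining [29, 9, 15, 48, -36, 30, 36] -> smallest is -36
  Remaining [29, 9, 15, 48, 30, 36] -> smallest is 9
  Remaining [29, 15, 48, 30, 36] -> smallest is 15
  Remaining [29, 48, 30, 36] -> smallest is 29
  Remaining [48, 30, 36] -> smallest is 30
  Remaining [48, 36] -> smallest is 36
  Remaining [48] -> smallest is 48
Collecting the picks in order gives the sorted list.
Final answer: [-37, -36, 9, 15, 29, 30, 36, 48]


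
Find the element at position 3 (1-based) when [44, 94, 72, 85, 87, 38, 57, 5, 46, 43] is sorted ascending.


Sort ascending: [5, 38, 43, 44, 46, 57, 72, 85, 87, 94]
The 3rd element (1-indexed) is at index 2.
Value = 43
Final answer: 43


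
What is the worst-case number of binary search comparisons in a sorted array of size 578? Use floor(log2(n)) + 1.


Binary search halves the search space each step.
Maximum comparisons = floor(log2(578)) + 1
log2(578) = 9.1749
floor(log2(578)) = 9, so 9 + 1 = 10
Final answer: 10


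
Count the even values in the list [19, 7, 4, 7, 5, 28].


Check each element:
  19 is odd
  7 is odd
  4 is even
  7 is odd
  5 is odd
  28 is even
Evens: [4, 28]
Count of evens = 2
Final answer: 2


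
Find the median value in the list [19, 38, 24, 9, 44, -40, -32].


First, sort the list: [-40, -32, 9, 19, 24, 38, 44]
The list has 7 elements (odd count).
The middle index is 3 (0-based), and the element there is 19.
Final answer: 19


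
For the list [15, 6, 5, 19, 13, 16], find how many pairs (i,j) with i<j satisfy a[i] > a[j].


For each element, count the later elements that are smaller than it:
  15 (index 0): smaller elements after it = [6, 5, 13] -> 3
  6 (index 1): smaller elements after it = [5] -> 1
  5 (index 2): smaller elements after it = [] -> 0
  19 (index 3): smaller elements after it = [13, 16] -> 2
  13 (index 4): smaller elements after it = [] -> 0
Total inversions = 3 + 1 + 0 + 2 + 0 = 6
Final answer: 6


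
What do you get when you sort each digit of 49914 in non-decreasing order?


The number 49914 has digits: 4, 9, 9, 1, 4
Sorted: 1, 4, 4, 9, 9
Joining the sorted digits gives the result.
Final answer: 14499


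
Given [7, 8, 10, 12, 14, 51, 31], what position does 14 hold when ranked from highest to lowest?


Sort descending: [51, 31, 14, 12, 10, 8, 7]
Find 14 in the sorted list.
14 is at position 3.
Final answer: 3


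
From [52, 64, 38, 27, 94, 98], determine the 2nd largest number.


Sort descending: [98, 94, 64, 52, 38, 27]
The 2nd element (1-indexed) is at index 1.
Value = 94
Final answer: 94


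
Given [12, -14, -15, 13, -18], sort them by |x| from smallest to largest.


Compute absolute values:
  |12| = 12
  |-14| = 14
  |-15| = 15
  |13| = 13
  |-18| = 18
Absolute values in increasing order: 12 < 13 < 14 < 15 < 18
Listing the original numbers in that order gives the answer.
Final answer: [12, 13, -14, -15, -18]


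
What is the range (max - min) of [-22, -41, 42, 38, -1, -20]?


Maximum value: 42
Minimum value: -41
Range = 42 - (-41) = 83
Final answer: 83


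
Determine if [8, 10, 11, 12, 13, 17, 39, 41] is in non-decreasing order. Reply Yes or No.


Check consecutive pairs:
  8 <= 10? True
  10 <= 11? True
  11 <= 12? True
  12 <= 13? True
  13 <= 17? True
  17 <= 39? True
  39 <= 41? True
Every consecutive pair is in order, so the list is non-decreasing.
Final answer: Yes


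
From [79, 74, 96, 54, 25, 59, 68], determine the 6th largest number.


Sort descending: [96, 79, 74, 68, 59, 54, 25]
The 6th element (1-indexed) is at index 5.
Value = 54
Final answer: 54


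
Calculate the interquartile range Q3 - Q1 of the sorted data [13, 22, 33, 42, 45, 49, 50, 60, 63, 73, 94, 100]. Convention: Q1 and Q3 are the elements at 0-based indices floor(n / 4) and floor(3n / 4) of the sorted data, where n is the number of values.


The data has n = 12 elements.
Q1 index = floor(12 / 4) = floor(3) = 3; Q3 index = floor(3 * 12 / 4) = floor(9) = 9
Q1 = element at index 3 = 42
Q3 = element at index 9 = 73
IQR = 73 - 42 = 31
Final answer: 31


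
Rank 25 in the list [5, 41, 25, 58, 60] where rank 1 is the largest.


Sort descending: [60, 58, 41, 25, 5]
Find 25 in the sorted list.
25 is at position 4.
Final answer: 4


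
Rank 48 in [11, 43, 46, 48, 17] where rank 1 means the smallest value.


Sort ascending: [11, 17, 43, 46, 48]
Find 48 in the sorted list.
48 is at position 5 (1-indexed).
Final answer: 5


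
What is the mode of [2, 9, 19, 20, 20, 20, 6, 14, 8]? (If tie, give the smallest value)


Count the frequency of each value:
  2 appears 1 time(s)
  6 appears 1 time(s)
  8 appears 1 time(s)
  9 appears 1 time(s)
  14 appears 1 time(s)
  19 appears 1 time(s)
  20 appears 3 time(s)
Maximum frequency is 3.
Only 20 reaches that frequency, so it is the mode.
Final answer: 20


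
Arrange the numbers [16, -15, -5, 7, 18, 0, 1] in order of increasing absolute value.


Compute absolute values:
  |16| = 16
  |-15| = 15
  |-5| = 5
  |7| = 7
  |18| = 18
  |0| = 0
  |1| = 1
Absolute values in increasing order: 0 < 1 < 5 < 7 < 15 < 16 < 18
Listing the original numbers in that order gives the answer.
Final answer: [0, 1, -5, 7, -15, 16, 18]


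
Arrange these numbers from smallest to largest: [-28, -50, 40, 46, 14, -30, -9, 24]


Original list: [-28, -50, 40, 46, 14, -30, -9, 24]
Repeatedly take the smallest remaining element:
  Remaining [-28, -50, 40, 46, 14, -30, -9, 24] -> smallest is -50
  Remaining [-28, 40, 46, 14, -30, -9, 24] -> smallest is -30
  Remaining [-28, 40, 46, 14, -9, 24] -> smallest is -28
  Remaining [40, 46, 14, -9, 24] -> smallest is -9
  Remaining [40, 46, 14, 24] -> smallest is 14
  Remaining [40, 46, 24] -> smallest is 24
  Remaining [40, 46] -> smallest is 40
  Remaining [46] -> smallest is 46
Collecting the picks in order gives the sorted list.
Final answer: [-50, -30, -28, -9, 14, 24, 40, 46]


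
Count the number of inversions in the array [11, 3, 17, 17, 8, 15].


For each element, count the later elements that are smaller than it:
  11 (index 0): smaller elements after it = [3, 8] -> 2
  3 (index 1): smaller elements after it = [] -> 0
  17 (index 2): smaller elements after it = [8, 15] -> 2
  17 (index 3): smaller elements after it = [8, 15] -> 2
  8 (index 4): smaller elements after it = [] -> 0
Total inversions = 2 + 0 + 2 + 2 + 0 = 6
Final answer: 6


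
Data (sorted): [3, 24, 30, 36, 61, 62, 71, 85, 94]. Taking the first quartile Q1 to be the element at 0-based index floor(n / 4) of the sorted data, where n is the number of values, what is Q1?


The list has n = 9 elements.
Q1 index = floor(9 / 4) = floor(2.25) = 2
Counting from index 0 in the sorted data, the element at index 2 is 30.
Final answer: 30


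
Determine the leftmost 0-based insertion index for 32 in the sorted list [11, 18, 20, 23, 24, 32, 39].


List is sorted: [11, 18, 20, 23, 24, 32, 39]
We need the leftmost position where 32 can be inserted, i.e. the first index whose element is >= 32 (or the end of the list if none is).
Binary search with low=0, high=7 (0-based indices):
  low=0, high=7, mid=3: a[3]=23 < 32, so low = 4
  low=4, high=7, mid=5: a[5]=32 >= 32, so high = 5
  low=4, high=5, mid=4: a[4]=24 < 32, so low = 5
Now low = high = 5, so the insertion index is 5.
Final answer: 5


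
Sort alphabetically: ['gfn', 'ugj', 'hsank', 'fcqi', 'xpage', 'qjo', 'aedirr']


Compare strings character by character (the first differing letter decides):
  'aedirr' < 'fcqi' since 'a' < 'f' at position 1
  'fcqi' < 'gfn' since 'f' < 'g' at position 1
  'gfn' < 'hsank' since 'g' < 'h' at position 1
  'hsank' < 'qjo' since 'h' < 'q' at position 1
  'qjo' < 'ugj' since 'q' < 'u' at position 1
  'ugj' < 'xpage' since 'u' < 'x' at position 1
Chaining these comparisons gives the alphabetical order.
Final answer: ['aedirr', 'fcqi', 'gfn', 'hsank', 'qjo', 'ugj', 'xpage']
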